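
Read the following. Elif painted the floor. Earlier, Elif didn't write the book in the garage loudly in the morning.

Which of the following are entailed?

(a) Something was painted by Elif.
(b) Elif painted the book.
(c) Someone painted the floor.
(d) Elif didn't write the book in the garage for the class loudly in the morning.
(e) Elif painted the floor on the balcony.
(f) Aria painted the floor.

(a), (c), (d)

(a) Entailed — this follows by dropping conjuncts from the painting event's description.
(b) Not entailed — Elif painted the floor, not the book; the book belongs to the writing event.
(c) Entailed — every conjunct here is already in the original painting event.
(d) Entailed — under negation, adding a further restriction is entailed: if no such writing event occurred, none occurred for the class either.
(e) Not entailed — 'on the balcony' adds information not in the original event.
(f) Not entailed — the passage has Elif painting the floor, not Aria.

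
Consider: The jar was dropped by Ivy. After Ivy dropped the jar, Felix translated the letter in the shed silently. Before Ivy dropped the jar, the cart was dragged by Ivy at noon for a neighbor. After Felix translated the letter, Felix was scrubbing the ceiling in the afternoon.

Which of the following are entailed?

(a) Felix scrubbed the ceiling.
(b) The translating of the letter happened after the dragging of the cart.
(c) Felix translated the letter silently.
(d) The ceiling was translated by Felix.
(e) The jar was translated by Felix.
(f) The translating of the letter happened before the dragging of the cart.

(a) Entailed — 'scrub' is an activity; 'was scrubbing' entails that some scrubbing happened, so 'scrubbed' holds.
(b) Entailed — the narrative places the dragging before the translating.
(c) Entailed — every conjunct here is already in the original translating event.
(d) Not entailed — Felix translated the letter, not the ceiling; the ceiling belongs to the scrubbing event.
(e) Not entailed — Felix translated the letter, not the jar; the jar belongs to the dropping event.
(f) Not entailed — the narrative places the dragging before the translating, not after.

(a), (b), (c)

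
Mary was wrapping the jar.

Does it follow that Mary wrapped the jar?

no

'was wrapping' is progressive; for an accomplishment like 'wrap the jar', it doesn't entail completion.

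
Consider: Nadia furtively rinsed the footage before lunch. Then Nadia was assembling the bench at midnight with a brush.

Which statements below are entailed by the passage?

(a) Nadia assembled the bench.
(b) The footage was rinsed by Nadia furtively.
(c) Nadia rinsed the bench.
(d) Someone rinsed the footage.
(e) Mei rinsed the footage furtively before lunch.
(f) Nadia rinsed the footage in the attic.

(b), (d)

(a) Not entailed — 'was assembling' is progressive on an accomplishment; it does not entail the completed 'assembled'.
(b) Entailed — the original entails any weakening of itself; this just drops 'before lunch'.
(c) Not entailed — Nadia rinsed the footage, not the bench; the bench belongs to the assembling event.
(d) Entailed — the original entails any weakening of itself; this just drops 'before lunch', 'furtively' and generalizes the agent.
(e) Not entailed — the passage has Nadia rinsing the footage, not Mei.
(f) Not entailed — 'in the attic' adds information not in the original event.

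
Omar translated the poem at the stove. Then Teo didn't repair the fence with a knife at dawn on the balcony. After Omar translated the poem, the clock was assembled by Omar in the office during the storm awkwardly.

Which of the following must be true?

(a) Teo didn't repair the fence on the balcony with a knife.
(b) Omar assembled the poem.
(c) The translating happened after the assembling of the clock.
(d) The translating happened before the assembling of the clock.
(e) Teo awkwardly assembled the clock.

(d)

(a) Not entailed — dropping 'at dawn' under negation is not valid — the original leaves open that Teo repaired the fence some other way.
(b) Not entailed — Omar assembled the clock, not the poem; the poem belongs to the translating event.
(c) Not entailed — the narrative places the translating before the assembling, not after.
(d) Entailed — the narrative places the translating before the assembling.
(e) Not entailed — the passage has Omar assembling the clock, not Teo.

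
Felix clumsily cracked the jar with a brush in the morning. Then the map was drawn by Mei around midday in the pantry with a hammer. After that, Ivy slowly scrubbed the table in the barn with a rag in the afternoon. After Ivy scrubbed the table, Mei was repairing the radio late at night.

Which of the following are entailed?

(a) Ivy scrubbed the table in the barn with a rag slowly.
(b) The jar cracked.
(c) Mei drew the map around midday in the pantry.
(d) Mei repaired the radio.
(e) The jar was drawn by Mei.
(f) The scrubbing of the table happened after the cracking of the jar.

(a), (b), (c), (f)

(a) Entailed — dropping 'in the afternoon' leaves a sub-description the original still satisfies.
(b) Entailed — 'Felix cracked the jar' is causative; it entails the inchoative 'the jar cracked'.
(c) Entailed — every conjunct here is already in the original drawing event.
(d) Not entailed — 'was repairing' is progressive on an accomplishment; it does not entail the completed 'repaired'.
(e) Not entailed — Mei drew the map, not the jar; the jar belongs to the cracking event.
(f) Entailed — the narrative places the cracking before the scrubbing.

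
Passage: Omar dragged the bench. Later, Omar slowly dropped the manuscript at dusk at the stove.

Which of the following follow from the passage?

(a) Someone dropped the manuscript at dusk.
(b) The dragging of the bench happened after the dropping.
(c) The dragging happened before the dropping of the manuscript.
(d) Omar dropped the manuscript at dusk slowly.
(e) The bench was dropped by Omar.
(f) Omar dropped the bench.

(a) Entailed — this follows by dropping conjuncts from the dropping event's description.
(b) Not entailed — the narrative places the dragging before the dropping, not after.
(c) Entailed — the narrative places the dragging before the dropping.
(d) Entailed — every conjunct here is already in the original dropping event.
(e) Not entailed — Omar dropped the manuscript, not the bench; the bench belongs to the dragging event.
(f) Not entailed — Omar dropped the manuscript, not the bench; the bench belongs to the dragging event.

(a), (c), (d)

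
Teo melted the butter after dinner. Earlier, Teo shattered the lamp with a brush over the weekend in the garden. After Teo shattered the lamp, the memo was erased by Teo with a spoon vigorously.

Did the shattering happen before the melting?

The narrative orders the shattering before the melting.

yes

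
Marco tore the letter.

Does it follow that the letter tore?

yes

'Marco tore the letter' is the causative; it entails the inchoative 'the letter tore'.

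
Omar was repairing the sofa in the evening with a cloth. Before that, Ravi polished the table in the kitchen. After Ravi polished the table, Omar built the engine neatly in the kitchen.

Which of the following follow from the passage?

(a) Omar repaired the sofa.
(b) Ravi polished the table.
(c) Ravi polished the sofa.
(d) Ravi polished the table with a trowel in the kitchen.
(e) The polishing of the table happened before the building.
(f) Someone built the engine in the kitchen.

(b), (e), (f)

(a) Not entailed — 'was repairing' is progressive on an accomplishment; it does not entail the completed 'repaired'.
(b) Entailed — every conjunct here is already in the original polishing event.
(c) Not entailed — Ravi polished the table, not the sofa; the sofa belongs to the repairing event.
(d) Not entailed — 'with a trowel' adds information not in the original event.
(e) Entailed — the narrative places the polishing before the building.
(f) Entailed — this follows by dropping conjuncts from the building event's description.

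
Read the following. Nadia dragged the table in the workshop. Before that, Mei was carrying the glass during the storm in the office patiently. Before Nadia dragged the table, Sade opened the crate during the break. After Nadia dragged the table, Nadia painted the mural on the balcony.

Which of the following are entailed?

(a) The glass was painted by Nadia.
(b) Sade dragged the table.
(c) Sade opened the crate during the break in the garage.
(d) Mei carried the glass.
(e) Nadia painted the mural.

(a) Not entailed — Nadia painted the mural, not the glass; the glass belongs to the carrying event.
(b) Not entailed — the passage has Nadia dragging the table, not Sade.
(c) Not entailed — 'in the garage' adds information not in the original event.
(d) Entailed — 'carry' is an activity; 'was carrying' entails that some carrying happened, so 'carried' holds.
(e) Entailed — this follows by dropping conjuncts from the painting event's description.

(d), (e)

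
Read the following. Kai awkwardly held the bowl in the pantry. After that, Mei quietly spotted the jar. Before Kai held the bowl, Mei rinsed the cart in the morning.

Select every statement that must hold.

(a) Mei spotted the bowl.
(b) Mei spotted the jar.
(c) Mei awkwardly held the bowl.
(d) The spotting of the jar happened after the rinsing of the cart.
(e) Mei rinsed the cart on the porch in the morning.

(b), (d)

(a) Not entailed — Mei spotted the jar, not the bowl; the bowl belongs to the holding event.
(b) Entailed — dropping 'quietly' leaves a sub-description the original still satisfies.
(c) Not entailed — the passage has Kai holding the bowl, not Mei.
(d) Entailed — the narrative places the rinsing before the spotting.
(e) Not entailed — 'on the porch' adds information not in the original event.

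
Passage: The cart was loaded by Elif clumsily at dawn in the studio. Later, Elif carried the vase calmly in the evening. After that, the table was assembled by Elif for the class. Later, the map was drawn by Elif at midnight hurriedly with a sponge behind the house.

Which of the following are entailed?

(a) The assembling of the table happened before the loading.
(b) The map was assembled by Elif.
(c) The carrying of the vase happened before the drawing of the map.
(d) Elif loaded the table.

(a) Not entailed — the narrative places the loading before the assembling, not after.
(b) Not entailed — Elif assembled the table, not the map; the map belongs to the drawing event.
(c) Entailed — the narrative places the carrying before the drawing.
(d) Not entailed — Elif loaded the cart, not the table; the table belongs to the assembling event.

(c)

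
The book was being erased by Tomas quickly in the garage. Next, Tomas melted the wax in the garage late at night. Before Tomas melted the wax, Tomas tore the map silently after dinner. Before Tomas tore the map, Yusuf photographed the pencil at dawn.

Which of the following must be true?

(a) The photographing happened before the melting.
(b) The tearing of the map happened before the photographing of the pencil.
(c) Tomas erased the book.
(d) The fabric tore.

(a)

(a) Entailed — the narrative places the photographing before the melting.
(b) Not entailed — the narrative places the photographing before the tearing, not after.
(c) Not entailed — 'was erasing' is progressive on an accomplishment; it does not entail the completed 'erased'.
(d) Not entailed — the map is what tore, not the fabric.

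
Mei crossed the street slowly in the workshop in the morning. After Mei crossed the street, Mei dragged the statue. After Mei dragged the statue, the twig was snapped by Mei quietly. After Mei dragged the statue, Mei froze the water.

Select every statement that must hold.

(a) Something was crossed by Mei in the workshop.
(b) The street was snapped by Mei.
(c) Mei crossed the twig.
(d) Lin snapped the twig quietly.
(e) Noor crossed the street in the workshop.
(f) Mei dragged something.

(a), (f)

(a) Entailed — this follows by dropping conjuncts from the crossing event's description.
(b) Not entailed — Mei snapped the twig, not the street; the street belongs to the crossing event.
(c) Not entailed — Mei crossed the street, not the twig; the twig belongs to the snapping event.
(d) Not entailed — the passage has Mei snapping the twig, not Lin.
(e) Not entailed — the passage has Mei crossing the street, not Noor.
(f) Entailed — every conjunct here is already in the original dragging event.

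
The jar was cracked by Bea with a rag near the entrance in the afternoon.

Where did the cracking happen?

'near the entrance' marks the location of the cracking event.

near the entrance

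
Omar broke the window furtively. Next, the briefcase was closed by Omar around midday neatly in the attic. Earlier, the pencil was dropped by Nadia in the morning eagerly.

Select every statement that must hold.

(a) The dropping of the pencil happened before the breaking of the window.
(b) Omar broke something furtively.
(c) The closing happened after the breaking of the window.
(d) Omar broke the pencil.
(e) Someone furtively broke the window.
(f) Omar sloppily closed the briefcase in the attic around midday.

(b), (c), (e)

(a) Not entailed — the narrative doesn't order the dropping relative to the breaking.
(b) Entailed — generalizing the patient leaves a sub-description the original still satisfies.
(c) Entailed — the narrative places the breaking before the closing.
(d) Not entailed — Omar broke the window, not the pencil; the pencil belongs to the dropping event.
(e) Entailed — generalizing the agent leaves a sub-description the original still satisfies.
(f) Not entailed — 'sloppily' adds a manner not in (and inconsistent with) the original.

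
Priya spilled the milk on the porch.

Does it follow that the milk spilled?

'Priya spilled the milk' is the causative; it entails the inchoative 'the milk spilled'.

yes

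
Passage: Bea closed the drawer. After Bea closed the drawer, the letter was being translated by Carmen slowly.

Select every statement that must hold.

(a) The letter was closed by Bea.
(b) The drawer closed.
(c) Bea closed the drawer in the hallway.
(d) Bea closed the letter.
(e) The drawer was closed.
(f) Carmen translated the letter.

(b), (e)

(a) Not entailed — Bea closed the drawer, not the letter; the letter belongs to the translating event.
(b) Entailed — 'Bea closed the drawer' is causative; it entails the inchoative 'the drawer closed'.
(c) Not entailed — 'in the hallway' adds information not in the original event.
(d) Not entailed — Bea closed the drawer, not the letter; the letter belongs to the translating event.
(e) Entailed — generalizing the agent leaves a sub-description the original still satisfies.
(f) Not entailed — 'was translating' is progressive on an accomplishment; it does not entail the completed 'translated'.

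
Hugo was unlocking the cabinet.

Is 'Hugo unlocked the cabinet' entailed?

'was unlocking' is progressive; for an accomplishment like 'unlock the cabinet', it doesn't entail completion.

no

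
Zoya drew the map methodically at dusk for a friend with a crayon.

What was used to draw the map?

a crayon

'with a crayon' marks the instrument of the drawing event.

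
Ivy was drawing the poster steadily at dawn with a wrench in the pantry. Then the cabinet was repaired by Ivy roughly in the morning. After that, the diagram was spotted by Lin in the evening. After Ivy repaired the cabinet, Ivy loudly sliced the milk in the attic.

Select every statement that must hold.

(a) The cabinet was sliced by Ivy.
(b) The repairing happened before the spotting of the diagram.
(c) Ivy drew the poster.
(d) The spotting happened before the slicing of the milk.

(b)

(a) Not entailed — Ivy sliced the milk, not the cabinet; the cabinet belongs to the repairing event.
(b) Entailed — the narrative places the repairing before the spotting.
(c) Not entailed — 'was drawing' is progressive on an accomplishment; it does not entail the completed 'drew'.
(d) Not entailed — the narrative doesn't order the spotting relative to the slicing.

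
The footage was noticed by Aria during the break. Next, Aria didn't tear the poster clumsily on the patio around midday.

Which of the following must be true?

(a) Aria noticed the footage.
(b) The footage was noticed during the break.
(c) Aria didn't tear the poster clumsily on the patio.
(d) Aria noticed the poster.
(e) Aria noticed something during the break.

(a), (b), (e)

(a) Entailed — this follows by dropping conjuncts from the noticing event's description.
(b) Entailed — this follows by dropping conjuncts from the noticing event's description.
(c) Not entailed — dropping 'around midday' under negation is not valid — the original leaves open that Aria tore the poster some other way.
(d) Not entailed — Aria noticed the footage, not the poster; the poster belongs to the tearing event.
(e) Entailed — the original entails any weakening of itself; this just generalizes the patient.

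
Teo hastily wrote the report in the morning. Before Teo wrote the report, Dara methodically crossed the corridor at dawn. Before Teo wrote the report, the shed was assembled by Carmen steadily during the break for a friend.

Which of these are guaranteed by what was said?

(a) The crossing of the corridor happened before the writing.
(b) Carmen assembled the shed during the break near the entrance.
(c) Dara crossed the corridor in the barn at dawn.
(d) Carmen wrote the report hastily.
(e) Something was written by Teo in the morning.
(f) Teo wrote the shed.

(a), (e)

(a) Entailed — the narrative places the crossing before the writing.
(b) Not entailed — 'near the entrance' adds information not in the original event.
(c) Not entailed — 'in the barn' adds information not in the original event.
(d) Not entailed — the passage has Teo writing the report, not Carmen.
(e) Entailed — dropping 'hastily' and generalizing the patient leaves a sub-description the original still satisfies.
(f) Not entailed — Teo wrote the report, not the shed; the shed belongs to the assembling event.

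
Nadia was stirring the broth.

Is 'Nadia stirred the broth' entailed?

'stir' is atelic; if Nadia was stirring the broth, then Nadia stirred the broth (for some time).

yes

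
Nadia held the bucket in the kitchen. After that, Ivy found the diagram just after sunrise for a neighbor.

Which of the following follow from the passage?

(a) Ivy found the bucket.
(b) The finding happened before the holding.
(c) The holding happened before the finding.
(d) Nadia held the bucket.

(a) Not entailed — Ivy found the diagram, not the bucket; the bucket belongs to the holding event.
(b) Not entailed — the narrative places the holding before the finding, not after.
(c) Entailed — the narrative places the holding before the finding.
(d) Entailed — every conjunct here is already in the original holding event.

(c), (d)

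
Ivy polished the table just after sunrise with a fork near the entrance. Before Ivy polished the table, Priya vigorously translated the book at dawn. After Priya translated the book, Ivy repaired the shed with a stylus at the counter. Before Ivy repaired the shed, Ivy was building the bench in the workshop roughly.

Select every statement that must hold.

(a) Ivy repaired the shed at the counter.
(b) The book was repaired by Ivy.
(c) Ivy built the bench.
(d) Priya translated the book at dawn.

(a) Entailed — the original entails any weakening of itself; this just drops 'with a stylus'.
(b) Not entailed — Ivy repaired the shed, not the book; the book belongs to the translating event.
(c) Not entailed — 'was building' is progressive on an accomplishment; it does not entail the completed 'built'.
(d) Entailed — the original entails any weakening of itself; this just drops 'vigorously'.

(a), (d)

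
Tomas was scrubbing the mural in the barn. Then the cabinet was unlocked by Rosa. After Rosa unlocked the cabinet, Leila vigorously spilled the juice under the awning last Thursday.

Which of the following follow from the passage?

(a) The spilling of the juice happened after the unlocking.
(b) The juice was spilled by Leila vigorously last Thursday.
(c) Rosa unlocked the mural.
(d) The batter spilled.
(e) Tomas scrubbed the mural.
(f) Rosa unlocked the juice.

(a), (b), (e)

(a) Entailed — the narrative places the unlocking before the spilling.
(b) Entailed — the original entails any weakening of itself; this just drops 'under the awning'.
(c) Not entailed — Rosa unlocked the cabinet, not the mural; the mural belongs to the scrubbing event.
(d) Not entailed — the juice is what spilled, not the batter.
(e) Entailed — 'scrub' is an activity; 'was scrubbing' entails that some scrubbing happened, so 'scrubbed' holds.
(f) Not entailed — Rosa unlocked the cabinet, not the juice; the juice belongs to the spilling event.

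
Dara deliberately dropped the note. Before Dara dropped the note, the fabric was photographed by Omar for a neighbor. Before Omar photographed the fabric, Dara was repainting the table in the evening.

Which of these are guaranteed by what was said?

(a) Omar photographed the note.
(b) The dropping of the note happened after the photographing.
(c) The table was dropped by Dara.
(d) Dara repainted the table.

(b)

(a) Not entailed — Omar photographed the fabric, not the note; the note belongs to the dropping event.
(b) Entailed — the narrative places the photographing before the dropping.
(c) Not entailed — Dara dropped the note, not the table; the table belongs to the repainting event.
(d) Not entailed — 'was repainting' is progressive on an accomplishment; it does not entail the completed 'repainted'.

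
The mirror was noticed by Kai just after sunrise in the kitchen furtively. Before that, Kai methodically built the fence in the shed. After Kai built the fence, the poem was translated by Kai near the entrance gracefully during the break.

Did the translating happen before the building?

The narrative orders the building before the translating.

no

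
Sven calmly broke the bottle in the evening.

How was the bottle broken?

calmly

'calmly' marks the manner of the breaking event.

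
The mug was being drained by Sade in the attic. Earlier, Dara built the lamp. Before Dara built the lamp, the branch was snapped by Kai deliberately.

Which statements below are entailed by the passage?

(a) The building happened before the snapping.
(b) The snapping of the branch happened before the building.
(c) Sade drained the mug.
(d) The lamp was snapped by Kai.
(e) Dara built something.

(a) Not entailed — the narrative places the snapping before the building, not after.
(b) Entailed — the narrative places the snapping before the building.
(c) Not entailed — 'was draining' is progressive on an accomplishment; it does not entail the completed 'drained'.
(d) Not entailed — Kai snapped the branch, not the lamp; the lamp belongs to the building event.
(e) Entailed — generalizing the patient leaves a sub-description the original still satisfies.

(b), (e)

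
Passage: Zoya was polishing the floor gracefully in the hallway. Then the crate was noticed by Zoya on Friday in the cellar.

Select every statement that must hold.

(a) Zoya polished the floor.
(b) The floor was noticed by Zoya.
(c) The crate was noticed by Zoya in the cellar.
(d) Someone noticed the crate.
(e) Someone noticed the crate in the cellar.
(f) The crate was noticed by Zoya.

(a), (c), (d), (e), (f)

(a) Entailed — 'polish' is an activity; 'was polishing' entails that some polishing happened, so 'polished' holds.
(b) Not entailed — Zoya noticed the crate, not the floor; the floor belongs to the polishing event.
(c) Entailed — this follows by dropping conjuncts from the noticing event's description.
(d) Entailed — every conjunct here is already in the original noticing event.
(e) Entailed — every conjunct here is already in the original noticing event.
(f) Entailed — this follows by dropping conjuncts from the noticing event's description.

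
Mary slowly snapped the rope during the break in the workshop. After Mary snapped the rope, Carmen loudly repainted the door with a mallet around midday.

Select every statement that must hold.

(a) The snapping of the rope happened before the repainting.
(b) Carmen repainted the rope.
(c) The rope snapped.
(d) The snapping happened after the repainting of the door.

(a) Entailed — the narrative places the snapping before the repainting.
(b) Not entailed — Carmen repainted the door, not the rope; the rope belongs to the snapping event.
(c) Entailed — 'Mary snapped the rope' is causative; it entails the inchoative 'the rope snapped'.
(d) Not entailed — the narrative places the snapping before the repainting, not after.

(a), (c)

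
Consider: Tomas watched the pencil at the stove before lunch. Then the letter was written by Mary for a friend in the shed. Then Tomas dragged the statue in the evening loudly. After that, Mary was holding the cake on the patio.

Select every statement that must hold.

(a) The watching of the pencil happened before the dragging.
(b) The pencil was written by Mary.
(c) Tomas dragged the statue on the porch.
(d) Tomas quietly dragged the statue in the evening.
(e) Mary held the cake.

(a) Entailed — the narrative places the watching before the dragging.
(b) Not entailed — Mary wrote the letter, not the pencil; the pencil belongs to the watching event.
(c) Not entailed — 'on the porch' adds information not in the original event.
(d) Not entailed — 'quietly' adds a manner not in (and inconsistent with) the original.
(e) Entailed — 'hold' is an activity; 'was holding' entails that some holding happened, so 'held' holds.

(a), (e)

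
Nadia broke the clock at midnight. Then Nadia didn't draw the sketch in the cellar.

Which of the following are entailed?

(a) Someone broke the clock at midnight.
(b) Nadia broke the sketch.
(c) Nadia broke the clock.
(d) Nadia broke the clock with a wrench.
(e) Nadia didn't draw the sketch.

(a), (c)

(a) Entailed — every conjunct here is already in the original breaking event.
(b) Not entailed — Nadia broke the clock, not the sketch; the sketch belongs to the drawing event.
(c) Entailed — this follows by dropping conjuncts from the breaking event's description.
(d) Not entailed — 'with a wrench' adds information not in the original event.
(e) Not entailed — dropping 'in the cellar' under negation is not valid — the original leaves open that Nadia drew the sketch some other way.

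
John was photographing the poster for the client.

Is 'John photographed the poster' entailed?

no

'was photographing' is progressive; for an accomplishment like 'photograph the poster', it doesn't entail completion.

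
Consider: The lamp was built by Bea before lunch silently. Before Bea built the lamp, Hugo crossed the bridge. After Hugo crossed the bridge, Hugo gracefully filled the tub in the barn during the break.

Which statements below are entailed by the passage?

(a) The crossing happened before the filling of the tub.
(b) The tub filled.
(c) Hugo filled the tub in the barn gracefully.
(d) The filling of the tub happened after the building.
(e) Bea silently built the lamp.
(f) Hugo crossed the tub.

(a) Entailed — the narrative places the crossing before the filling.
(b) Entailed — 'Hugo filled the tub' is causative; it entails the inchoative 'the tub filled'.
(c) Entailed — every conjunct here is already in the original filling event.
(d) Not entailed — the narrative doesn't order the building relative to the filling.
(e) Entailed — dropping 'before lunch' leaves a sub-description the original still satisfies.
(f) Not entailed — Hugo crossed the bridge, not the tub; the tub belongs to the filling event.

(a), (b), (c), (e)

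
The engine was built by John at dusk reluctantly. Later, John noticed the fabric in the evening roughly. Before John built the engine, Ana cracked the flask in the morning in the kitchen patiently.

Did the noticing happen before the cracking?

The narrative orders the cracking before the noticing.

no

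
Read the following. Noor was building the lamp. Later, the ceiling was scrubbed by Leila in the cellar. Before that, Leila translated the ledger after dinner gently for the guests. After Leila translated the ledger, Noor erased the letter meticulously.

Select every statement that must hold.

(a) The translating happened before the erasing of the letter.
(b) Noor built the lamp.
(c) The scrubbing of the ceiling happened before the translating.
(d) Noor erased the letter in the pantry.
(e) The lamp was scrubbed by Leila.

(a)

(a) Entailed — the narrative places the translating before the erasing.
(b) Not entailed — 'was building' is progressive on an accomplishment; it does not entail the completed 'built'.
(c) Not entailed — the narrative places the translating before the scrubbing, not after.
(d) Not entailed — 'in the pantry' adds information not in the original event.
(e) Not entailed — Leila scrubbed the ceiling, not the lamp; the lamp belongs to the building event.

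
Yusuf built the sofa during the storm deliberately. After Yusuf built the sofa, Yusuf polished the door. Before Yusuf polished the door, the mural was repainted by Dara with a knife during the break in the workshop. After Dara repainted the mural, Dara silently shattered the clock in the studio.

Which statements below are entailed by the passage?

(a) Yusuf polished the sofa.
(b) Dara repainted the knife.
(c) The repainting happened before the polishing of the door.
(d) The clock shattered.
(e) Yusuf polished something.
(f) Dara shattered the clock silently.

(c), (d), (e), (f)

(a) Not entailed — Yusuf polished the door, not the sofa; the sofa belongs to the building event.
(b) Not entailed — the knife is the instrument, not what was repainted.
(c) Entailed — the narrative places the repainting before the polishing.
(d) Entailed — 'Dara shattered the clock' is causative; it entails the inchoative 'the clock shattered'.
(e) Entailed — this follows by dropping conjuncts from the polishing event's description.
(f) Entailed — the original entails any weakening of itself; this just drops 'in the studio'.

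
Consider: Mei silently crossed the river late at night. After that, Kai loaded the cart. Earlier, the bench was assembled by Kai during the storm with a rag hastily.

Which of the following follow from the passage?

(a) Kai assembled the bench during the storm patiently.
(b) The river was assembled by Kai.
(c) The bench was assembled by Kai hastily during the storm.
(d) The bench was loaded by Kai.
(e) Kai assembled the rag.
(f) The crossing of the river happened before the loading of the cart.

(a) Not entailed — 'patiently' adds a manner not in (and inconsistent with) the original.
(b) Not entailed — Kai assembled the bench, not the river; the river belongs to the crossing event.
(c) Entailed — every conjunct here is already in the original assembling event.
(d) Not entailed — Kai loaded the cart, not the bench; the bench belongs to the assembling event.
(e) Not entailed — the rag is the instrument, not what was assembled.
(f) Entailed — the narrative places the crossing before the loading.

(c), (f)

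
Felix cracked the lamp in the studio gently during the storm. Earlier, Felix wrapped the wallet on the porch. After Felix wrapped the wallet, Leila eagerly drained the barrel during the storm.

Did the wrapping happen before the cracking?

yes

The narrative orders the wrapping before the cracking.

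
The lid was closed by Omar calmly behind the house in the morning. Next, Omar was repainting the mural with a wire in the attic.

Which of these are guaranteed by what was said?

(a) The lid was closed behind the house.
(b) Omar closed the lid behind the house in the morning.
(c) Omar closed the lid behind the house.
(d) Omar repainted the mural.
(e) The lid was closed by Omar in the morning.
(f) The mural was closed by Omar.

(a), (b), (c), (e)

(a) Entailed — this follows by dropping conjuncts from the closing event's description.
(b) Entailed — this follows by dropping conjuncts from the closing event's description.
(c) Entailed — this follows by dropping conjuncts from the closing event's description.
(d) Not entailed — 'was repainting' is progressive on an accomplishment; it does not entail the completed 'repainted'.
(e) Entailed — this follows by dropping conjuncts from the closing event's description.
(f) Not entailed — Omar closed the lid, not the mural; the mural belongs to the repainting event.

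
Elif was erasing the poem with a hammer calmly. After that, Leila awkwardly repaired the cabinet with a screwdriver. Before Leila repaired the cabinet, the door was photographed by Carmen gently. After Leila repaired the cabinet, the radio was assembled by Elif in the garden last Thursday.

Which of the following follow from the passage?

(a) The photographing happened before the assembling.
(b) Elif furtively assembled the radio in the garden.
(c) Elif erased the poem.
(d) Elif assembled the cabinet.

(a) Entailed — the narrative places the photographing before the assembling.
(b) Not entailed — 'furtively' adds information not in the original event.
(c) Not entailed — 'was erasing' is progressive on an accomplishment; it does not entail the completed 'erased'.
(d) Not entailed — Elif assembled the radio, not the cabinet; the cabinet belongs to the repairing event.

(a)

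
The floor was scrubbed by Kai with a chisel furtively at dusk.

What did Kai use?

'with a chisel' marks the instrument of the scrubbing event.

a chisel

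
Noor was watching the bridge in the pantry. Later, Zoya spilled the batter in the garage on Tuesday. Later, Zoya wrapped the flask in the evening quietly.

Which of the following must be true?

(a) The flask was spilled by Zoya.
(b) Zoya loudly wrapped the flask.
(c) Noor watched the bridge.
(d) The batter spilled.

(a) Not entailed — Zoya spilled the batter, not the flask; the flask belongs to the wrapping event.
(b) Not entailed — 'loudly' adds a manner not in (and inconsistent with) the original.
(c) Entailed — 'watch' is an activity; 'was watching' entails that some watching happened, so 'watched' holds.
(d) Entailed — 'Zoya spilled the batter' is causative; it entails the inchoative 'the batter spilled'.

(c), (d)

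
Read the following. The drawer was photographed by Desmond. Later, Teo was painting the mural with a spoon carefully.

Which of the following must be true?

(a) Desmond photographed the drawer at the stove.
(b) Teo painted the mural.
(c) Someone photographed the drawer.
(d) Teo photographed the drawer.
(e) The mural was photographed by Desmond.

(a) Not entailed — 'at the stove' adds information not in the original event.
(b) Not entailed — 'was painting' is progressive on an accomplishment; it does not entail the completed 'painted'.
(c) Entailed — every conjunct here is already in the original photographing event.
(d) Not entailed — the passage has Desmond photographing the drawer, not Teo.
(e) Not entailed — Desmond photographed the drawer, not the mural; the mural belongs to the painting event.

(c)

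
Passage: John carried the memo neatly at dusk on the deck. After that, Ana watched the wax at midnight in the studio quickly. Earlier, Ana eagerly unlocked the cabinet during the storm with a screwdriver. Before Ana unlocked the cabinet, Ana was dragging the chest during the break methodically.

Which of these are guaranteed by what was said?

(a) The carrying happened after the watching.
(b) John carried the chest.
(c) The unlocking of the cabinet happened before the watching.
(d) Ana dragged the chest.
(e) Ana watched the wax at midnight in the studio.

(c), (d), (e)

(a) Not entailed — the narrative places the carrying before the watching, not after.
(b) Not entailed — John carried the memo, not the chest; the chest belongs to the dragging event.
(c) Entailed — the narrative places the unlocking before the watching.
(d) Entailed — 'drag' is an activity; 'was dragging' entails that some dragging happened, so 'dragged' holds.
(e) Entailed — the original entails any weakening of itself; this just drops 'quickly'.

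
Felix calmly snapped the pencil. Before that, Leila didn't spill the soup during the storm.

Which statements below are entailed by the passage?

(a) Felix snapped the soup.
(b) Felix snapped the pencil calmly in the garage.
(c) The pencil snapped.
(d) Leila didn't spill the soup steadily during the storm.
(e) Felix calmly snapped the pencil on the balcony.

(a) Not entailed — Felix snapped the pencil, not the soup; the soup belongs to the spilling event.
(b) Not entailed — 'in the garage' adds information not in the original event.
(c) Entailed — 'Felix snapped the pencil' is causative; it entails the inchoative 'the pencil snapped'.
(d) Entailed — under negation, adding a further restriction is entailed: if no such spilling event occurred, none occurred steadily either.
(e) Not entailed — 'on the balcony' adds information not in the original event.

(c), (d)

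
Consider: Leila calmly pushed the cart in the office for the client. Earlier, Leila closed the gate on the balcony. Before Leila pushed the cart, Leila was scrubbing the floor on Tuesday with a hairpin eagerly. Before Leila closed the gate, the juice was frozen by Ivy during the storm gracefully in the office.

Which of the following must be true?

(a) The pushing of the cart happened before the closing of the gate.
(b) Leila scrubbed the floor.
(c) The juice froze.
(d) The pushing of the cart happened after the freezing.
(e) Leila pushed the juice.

(a) Not entailed — the narrative places the closing before the pushing, not after.
(b) Entailed — 'scrub' is an activity; 'was scrubbing' entails that some scrubbing happened, so 'scrubbed' holds.
(c) Entailed — 'Ivy froze the juice' is causative; it entails the inchoative 'the juice froze'.
(d) Entailed — the narrative places the freezing before the pushing.
(e) Not entailed — Leila pushed the cart, not the juice; the juice belongs to the freezing event.

(b), (c), (d)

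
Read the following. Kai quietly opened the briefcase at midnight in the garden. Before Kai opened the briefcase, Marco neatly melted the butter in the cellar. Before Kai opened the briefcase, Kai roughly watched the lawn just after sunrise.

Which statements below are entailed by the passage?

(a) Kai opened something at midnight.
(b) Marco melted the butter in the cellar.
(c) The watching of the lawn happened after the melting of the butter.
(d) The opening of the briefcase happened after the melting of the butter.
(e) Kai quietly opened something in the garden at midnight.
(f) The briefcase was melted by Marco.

(a) Entailed — this follows by dropping conjuncts from the opening event's description.
(b) Entailed — this follows by dropping conjuncts from the melting event's description.
(c) Not entailed — the narrative doesn't order the melting relative to the watching.
(d) Entailed — the narrative places the melting before the opening.
(e) Entailed — every conjunct here is already in the original opening event.
(f) Not entailed — Marco melted the butter, not the briefcase; the briefcase belongs to the opening event.

(a), (b), (d), (e)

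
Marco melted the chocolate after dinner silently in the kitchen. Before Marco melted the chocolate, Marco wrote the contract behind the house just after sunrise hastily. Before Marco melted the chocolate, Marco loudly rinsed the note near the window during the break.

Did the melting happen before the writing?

The narrative orders the writing before the melting.

no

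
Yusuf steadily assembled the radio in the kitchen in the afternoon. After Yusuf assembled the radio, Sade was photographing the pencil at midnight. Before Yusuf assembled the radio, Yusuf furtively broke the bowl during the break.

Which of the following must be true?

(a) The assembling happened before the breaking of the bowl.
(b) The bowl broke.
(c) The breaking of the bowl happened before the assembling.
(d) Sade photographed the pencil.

(a) Not entailed — the narrative places the breaking before the assembling, not after.
(b) Entailed — 'Yusuf broke the bowl' is causative; it entails the inchoative 'the bowl broke'.
(c) Entailed — the narrative places the breaking before the assembling.
(d) Not entailed — 'was photographing' is progressive on an accomplishment; it does not entail the completed 'photographed'.

(b), (c)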